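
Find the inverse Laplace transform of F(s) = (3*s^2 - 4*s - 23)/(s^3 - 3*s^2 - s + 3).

Factor the denominator: s^3 - 3*s^2 - s + 3 = (s - 3)*(s - 1)*(s + 1).
Partial fraction decomposition gives [6/(s - 1)] + [-1/(s - 3)] + [-2/(s + 1)].
Invert each term: 6/(s - 1) ↔ 6e^(t); -1/(s - 3) ↔ -e^(3t); -2/(s + 1) ↔ -2e^(-t).

-exp(3*t) + 6*exp(t) - 2*exp(-t)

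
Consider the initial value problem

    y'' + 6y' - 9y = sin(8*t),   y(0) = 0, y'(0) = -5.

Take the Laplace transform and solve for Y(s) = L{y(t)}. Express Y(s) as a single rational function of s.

Y(s) = (-5*s^2 - 312)/(s^4 + 6*s^3 + 55*s^2 + 384*s - 576)

Take the Laplace transform of both sides.
With L{y''} = s^2 Y - s·y(0) - y'(0) and L{y'} = sY - y(0), with y(0) = 0, y'(0) = -5: the LHS transforms to (s^2 + 6*s - 9)Y - (-5).
The right side is L{sin(8*t)} = 8/(s^2 + 64).
So (s^2 + 6*s - 9)Y = 8/(s^2 + 64) + (-5).
Isolate Y and clear denominators.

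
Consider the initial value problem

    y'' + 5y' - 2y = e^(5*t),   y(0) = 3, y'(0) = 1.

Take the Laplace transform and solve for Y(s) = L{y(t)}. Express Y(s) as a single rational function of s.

Y(s) = (3*s^2 + s - 79)/(s^3 - 27*s + 10)

Laplace-transform each side.
With L{y''} = s^2 Y - s·y(0) - y'(0) and L{y'} = sY - y(0), with y(0) = 3, y'(0) = 1: the LHS transforms to (s^2 + 5*s - 2)Y - (3*s + 16).
The right side is L{e^(5*t)} = 1/(s - 5).
So (s^2 + 5*s - 2)Y = 1/(s - 5) + (3*s + 16).
Isolate Y and clear denominators.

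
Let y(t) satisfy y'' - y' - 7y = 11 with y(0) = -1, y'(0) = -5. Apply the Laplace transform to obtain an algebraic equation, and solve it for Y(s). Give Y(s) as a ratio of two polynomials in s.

Laplace-transform each side.
With L{y''} = s^2 Y - s·y(0) - y'(0) and L{y'} = sY - y(0), with y(0) = -1, y'(0) = -5: the LHS transforms to (s^2 - s - 7)Y - (-s - 4).
The right side is L{11} = 11/s.
So (s^2 - s - 7)Y = 11/s + (-s - 4).
Isolate Y and clear denominators.

Y(s) = (-s^2 - 4*s + 11)/(s^3 - s^2 - 7*s)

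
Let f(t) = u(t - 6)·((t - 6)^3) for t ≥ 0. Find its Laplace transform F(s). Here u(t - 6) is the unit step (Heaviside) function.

By the second shifting theorem, L{u(t - c)·g(t - c)} = e^(-cs)·G(s) with c = 6 and G(s) = L{g(t)}.
L{t^3} = 3!/s^4 = 6/s^4.

F(s) = 6*exp(-6*s)/s^4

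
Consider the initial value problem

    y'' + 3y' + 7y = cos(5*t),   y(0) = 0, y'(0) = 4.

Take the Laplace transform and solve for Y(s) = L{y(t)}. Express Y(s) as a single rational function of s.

Y(s) = (4*s^2 + s + 100)/(s^4 + 3*s^3 + 32*s^2 + 75*s + 175)

Transform both sides with L{·}.
The derivative rules (L{y''} = s^2 Y - s·y(0) - y'(0) and L{y'} = sY - y(0), with y(0) = 0, y'(0) = 4) turn the left side into (s^2 + 3*s + 7)Y - (4).
The right side is L{cos(5*t)} = s/(s^2 + 25).
So (s^2 + 3*s + 7)Y = s/(s^2 + 25) + (4).
Divide through and combine into a single rational function.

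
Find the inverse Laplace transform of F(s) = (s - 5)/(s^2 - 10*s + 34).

exp(5*t)*cos(3*t)

Rewrite the denominator: s^2 - 10*s + 34 = (s - 5)^2 + 9.
The form in (s - 5) signals a first-shifting-theorem factor e^(5t).
Since L{cos(3t)} = s/(s^2 + 9), the inverse is e^(5*t)*cos(3*t).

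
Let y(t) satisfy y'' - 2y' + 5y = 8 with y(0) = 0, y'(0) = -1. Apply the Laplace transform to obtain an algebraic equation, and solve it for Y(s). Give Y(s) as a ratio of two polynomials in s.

Laplace-transform each side.
Using L{y''} = s^2 Y - s·y(0) - y'(0) and L{y'} = sY - y(0), with y(0) = 0, y'(0) = -1, the left side becomes (s^2 - 2*s + 5)Y - (-1).
The right side is L{8} = 8/s.
So (s^2 - 2*s + 5)Y = 8/s + (-1).
Isolate Y and clear denominators.

Y(s) = (-s + 8)/(s^3 - 2*s^2 + 5*s)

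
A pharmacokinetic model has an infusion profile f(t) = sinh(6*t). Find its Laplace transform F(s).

F(s) = 6/(s^2 - 36)

L{sinh(6t)} = 6/(s^2 - 36).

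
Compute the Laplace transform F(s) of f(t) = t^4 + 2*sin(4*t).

F(s) = 8/(s^2 + 16) + 24/s^5

The transform is linear, so treat each term independently.
(2)·[L{sin(4t)} = 4/(s^2 + 16)]; L{t^4} = 4!/s^5 = 24/s^5.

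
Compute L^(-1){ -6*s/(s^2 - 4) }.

Since L{cosh(2t)} = s/(s^2 - 4), the inverse is cosh(2*t), scaled by -6.

-6*cosh(2*t)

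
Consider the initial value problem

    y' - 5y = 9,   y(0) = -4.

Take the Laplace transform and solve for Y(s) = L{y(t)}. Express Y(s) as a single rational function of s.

Y(s) = (-4*s + 9)/(s^2 - 5*s)

Laplace-transform each side.
Using L{y'} = sY - y(0) = sY - (-4), the left side becomes (s - 5)Y - (-4).
The right side is L{9} = 9/s.
So (s - 5)Y = 9/s + (-4).
Solve for Y(s) and write it as one ratio of polynomials.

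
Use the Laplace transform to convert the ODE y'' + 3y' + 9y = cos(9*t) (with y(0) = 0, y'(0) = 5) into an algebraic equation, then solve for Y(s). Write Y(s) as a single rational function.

Apply the Laplace transform to the equation.
The derivative rules (L{y''} = s^2 Y - s·y(0) - y'(0) and L{y'} = sY - y(0), with y(0) = 0, y'(0) = 5) turn the left side into (s^2 + 3*s + 9)Y - (5).
The right side is L{cos(9*t)} = s/(s^2 + 81).
So (s^2 + 3*s + 9)Y = s/(s^2 + 81) + (5).
Divide through and combine into a single rational function.

Y(s) = (5*s^2 + s + 405)/(s^4 + 3*s^3 + 90*s^2 + 243*s + 729)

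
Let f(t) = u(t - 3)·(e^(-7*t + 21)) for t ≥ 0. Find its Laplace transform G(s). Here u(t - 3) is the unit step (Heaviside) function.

By the second shifting theorem, L{u(t - c)·g(t - c)} = e^(-cs)·H(s) with c = 3 and H(s) = L{g(t)}.
L{e^(-7t)} = 1/(s + 7).

G(s) = exp(-3*s)/(s + 7)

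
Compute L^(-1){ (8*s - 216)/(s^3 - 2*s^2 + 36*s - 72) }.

-5*exp(2*t) + 3*sin(6*t) + 5*cos(6*t)

Factor the denominator: s^3 - 2*s^2 + 36*s - 72 = (s - 2)*(s^2 + 36).
Partial fraction decomposition gives [-5/(s - 2)] + [5*s/(s^2 + 36)] + [18/(s^2 + 36)].
Invert each term: -5/(s - 2) ↔ -5e^(2t); 5·s/(s^2 + 36) ↔ 5cos(6t); 3·6/(s^2 + 36) ↔ 3sin(6t).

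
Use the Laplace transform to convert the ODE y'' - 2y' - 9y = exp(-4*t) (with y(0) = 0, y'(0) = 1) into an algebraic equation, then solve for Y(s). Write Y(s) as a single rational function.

Y(s) = (s + 5)/(s^3 + 2*s^2 - 17*s - 36)

Transform both sides with L{·}.
With L{y''} = s^2 Y - s·y(0) - y'(0) and L{y'} = sY - y(0), with y(0) = 0, y'(0) = 1: the LHS transforms to (s^2 - 2*s - 9)Y - (1).
The right side is L{exp(-4*t)} = 1/(s + 4).
So (s^2 - 2*s - 9)Y = 1/(s + 4) + (1).
Isolate Y and clear denominators.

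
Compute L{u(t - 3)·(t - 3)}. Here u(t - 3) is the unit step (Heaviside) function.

By the second shifting theorem, L{u(t - c)·g(t - c)} = e^(-cs)·H(s) with c = 3 and H(s) = L{g(t)}.
L{t} = 1!/s^2 = 1/s^2.

exp(-3*s)/s^2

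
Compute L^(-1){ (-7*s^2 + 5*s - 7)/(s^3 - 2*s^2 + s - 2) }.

Factor the denominator: s^3 - 2*s^2 + s - 2 = (s - 2)*(s^2 + 1).
Partial fraction decomposition gives [-5/(s - 2)] + [-2*s/(s^2 + 1)] + [1/(s^2 + 1)].
Invert each term: -5/(s - 2) ↔ -5e^(2t); -2·s/(s^2 + 1) ↔ -2cos(t); 1·1/(s^2 + 1) ↔ sin(t).

-5*exp(2*t) + sin(t) - 2*cos(t)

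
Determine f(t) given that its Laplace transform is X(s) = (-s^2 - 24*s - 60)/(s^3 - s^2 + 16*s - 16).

f(t) = -5*exp(t) - 5*sin(4*t) + 4*cos(4*t)

Factor the denominator: s^3 - s^2 + 16*s - 16 = (s - 1)*(s^2 + 16).
Partial fraction decomposition gives [-5/(s - 1)] + [4*s/(s^2 + 16)] + [-20/(s^2 + 16)].
Invert each term: -5/(s - 1) ↔ -5e^(t); 4·s/(s^2 + 16) ↔ 4cos(4t); -5·4/(s^2 + 16) ↔ -5sin(4t).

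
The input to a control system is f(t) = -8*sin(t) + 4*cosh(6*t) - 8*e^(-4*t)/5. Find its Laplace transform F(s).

Apply the Laplace transform termwise.
(-8)·[L{sin(t)} = 1/(s^2 + 1)]; (-8/5)·[L{e^(-4t)} = 1/(s + 4)]; (4)·[L{cosh(6t)} = s/(s^2 - 36)].

F(s) = 4*s/(s^2 - 36) - 8/(s^2 + 1) - 8/(5*(s + 4))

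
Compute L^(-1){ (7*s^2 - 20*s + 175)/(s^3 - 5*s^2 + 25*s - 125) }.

5*exp(5*t) - 2*sin(5*t) + 2*cos(5*t)

Factor the denominator: s^3 - 5*s^2 + 25*s - 125 = (s - 5)*(s^2 + 25).
Partial fraction decomposition gives [5/(s - 5)] + [2*s/(s^2 + 25)] + [-10/(s^2 + 25)].
Invert each term: 5/(s - 5) ↔ 5e^(5t); 2·s/(s^2 + 25) ↔ 2cos(5t); -2·5/(s^2 + 25) ↔ -2sin(5t).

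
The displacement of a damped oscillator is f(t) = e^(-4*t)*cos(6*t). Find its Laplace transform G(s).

L{cos(6t)} = s/(s^2 + 36).
By the first shifting theorem, multiplying by e^(-4t) replaces s with s + 4.

G(s) = (s + 4)/((s + 4)^2 + 36)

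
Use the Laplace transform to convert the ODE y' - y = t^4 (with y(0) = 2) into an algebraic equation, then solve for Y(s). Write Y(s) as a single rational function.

Y(s) = (2*s^5 + 24)/(s^6 - s^5)

Apply the Laplace transform to the equation.
With L{y'} = sY - y(0) = sY - 2: the LHS transforms to (s - 1)Y - (2).
The right side is L{t^4} = 24/s^5.
So (s - 1)Y = 24/s^5 + (2).
Isolate Y and clear denominators.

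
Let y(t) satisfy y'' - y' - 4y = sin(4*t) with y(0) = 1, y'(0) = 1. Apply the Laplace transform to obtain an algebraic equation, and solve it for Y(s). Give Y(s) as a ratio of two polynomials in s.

Y(s) = (s^3 + 16*s + 4)/(s^4 - s^3 + 12*s^2 - 16*s - 64)

Take the Laplace transform of both sides.
The derivative rules (L{y''} = s^2 Y - s·y(0) - y'(0) and L{y'} = sY - y(0), with y(0) = 1, y'(0) = 1) turn the left side into (s^2 - s - 4)Y - (s).
The right side is L{sin(4*t)} = 4/(s^2 + 16).
So (s^2 - s - 4)Y = 4/(s^2 + 16) + (s).
Isolate Y and clear denominators.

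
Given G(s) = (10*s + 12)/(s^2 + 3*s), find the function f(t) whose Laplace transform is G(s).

Factor the denominator: s^2 + 3*s = s*(s + 3).
Partial fraction decomposition gives [4/s] + [6/(s + 3)].
Invert each term: 4/(s - 0) ↔ 4e^(0t); 6/(s + 3) ↔ 6e^(-3t).

f(t) = 4 + 6*exp(-3*t)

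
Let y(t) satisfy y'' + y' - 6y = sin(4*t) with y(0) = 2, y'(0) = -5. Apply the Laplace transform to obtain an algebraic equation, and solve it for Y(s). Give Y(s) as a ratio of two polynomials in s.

Y(s) = (2*s^3 - 3*s^2 + 32*s - 44)/(s^4 + s^3 + 10*s^2 + 16*s - 96)

Transform both sides with L{·}.
The derivative rules (L{y''} = s^2 Y - s·y(0) - y'(0) and L{y'} = sY - y(0), with y(0) = 2, y'(0) = -5) turn the left side into (s^2 + s - 6)Y - (2*s - 3).
The right side is L{sin(4*t)} = 4/(s^2 + 16).
So (s^2 + s - 6)Y = 4/(s^2 + 16) + (2*s - 3).
Divide through and combine into a single rational function.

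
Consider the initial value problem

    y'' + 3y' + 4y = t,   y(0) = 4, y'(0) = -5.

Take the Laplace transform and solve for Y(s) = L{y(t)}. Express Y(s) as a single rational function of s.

Transform both sides with L{·}.
Using L{y''} = s^2 Y - s·y(0) - y'(0) and L{y'} = sY - y(0), with y(0) = 4, y'(0) = -5, the left side becomes (s^2 + 3*s + 4)Y - (4*s + 7).
The right side is L{t} = s^(-2).
So (s^2 + 3*s + 4)Y = s^(-2) + (4*s + 7).
Divide through and combine into a single rational function.

Y(s) = (4*s^3 + 7*s^2 + 1)/(s^4 + 3*s^3 + 4*s^2)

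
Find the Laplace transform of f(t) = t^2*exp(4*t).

2/(s - 4)^3

L{e^(4t)} = 1/(s - 4).
Then apply L{t^2·g(t)} = (-1)^2 d^2/ds^2[G(s)] with G(s) = 1/(s - 4):
differentiating 2 times and applying the sign gives 2/(s - 4)^3.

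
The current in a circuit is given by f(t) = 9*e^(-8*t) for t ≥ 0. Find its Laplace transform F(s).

L{9} = 9/s.
By the first shifting theorem, multiplying by e^(-8t) replaces s with s + 8.

F(s) = 9/(s + 8)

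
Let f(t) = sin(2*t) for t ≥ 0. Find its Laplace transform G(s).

G(s) = 2/(s^2 + 4)

L{sin(2t)} = 2/(s^2 + 4).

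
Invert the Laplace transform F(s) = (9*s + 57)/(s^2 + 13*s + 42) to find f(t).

f(t) = 3*exp(-6*t) + 6*exp(-7*t)

Factor the denominator: s^2 + 13*s + 42 = (s + 6)*(s + 7).
Partial fraction decomposition gives [6/(s + 7)] + [3/(s + 6)].
Invert each term: 6/(s + 7) ↔ 6e^(-7t); 3/(s + 6) ↔ 3e^(-6t).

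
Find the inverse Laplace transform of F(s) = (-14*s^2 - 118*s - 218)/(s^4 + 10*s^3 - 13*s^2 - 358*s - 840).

-exp(6*t) - exp(-4*t) + exp(-5*t) + exp(-7*t)

Factor the denominator: s^4 + 10*s^3 - 13*s^2 - 358*s - 840 = (s - 6)*(s + 4)*(s + 5)*(s + 7).
Partial fraction decomposition gives [1/(s + 5)] + [-1/(s - 6)] + [1/(s + 7)] + [-1/(s + 4)].
Invert each term: 1/(s + 5) ↔ e^(-5t); -1/(s - 6) ↔ -e^(6t); 1/(s + 7) ↔ e^(-7t); -1/(s + 4) ↔ -e^(-4t).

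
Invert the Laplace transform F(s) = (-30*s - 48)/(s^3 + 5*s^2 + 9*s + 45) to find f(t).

f(t) = -5*sin(3*t) - 3*cos(3*t) + 3*exp(-5*t)

Factor the denominator: s^3 + 5*s^2 + 9*s + 45 = (s + 5)*(s^2 + 9).
Partial fraction decomposition gives [3/(s + 5)] + [-3*s/(s^2 + 9)] + [-15/(s^2 + 9)].
Invert each term: 3/(s + 5) ↔ 3e^(-5t); -3·s/(s^2 + 9) ↔ -3cos(3t); -5·3/(s^2 + 9) ↔ -5sin(3t).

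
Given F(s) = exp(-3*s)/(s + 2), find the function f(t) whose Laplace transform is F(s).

The factor e^(-3s) signals a time shift by c = 3 (second shifting theorem).
L{e^(-2t)} = 1/(s + 2), so L^-1{1/(s + 2)} = exp(-2*t).
Hence the inverse is u(t - 3) times that function evaluated at t - 3.

f(t) = Heaviside(t - 3)*(exp(-2*t + 6))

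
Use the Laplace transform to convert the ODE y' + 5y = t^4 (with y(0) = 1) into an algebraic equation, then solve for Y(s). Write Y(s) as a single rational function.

Apply the Laplace transform to the equation.
With L{y'} = sY - y(0) = sY - 1: the LHS transforms to (s + 5)Y - (1).
The right side is L{t^4} = 24/s^5.
So (s + 5)Y = 24/s^5 + (1).
Divide through and combine into a single rational function.

Y(s) = (s^5 + 24)/(s^6 + 5*s^5)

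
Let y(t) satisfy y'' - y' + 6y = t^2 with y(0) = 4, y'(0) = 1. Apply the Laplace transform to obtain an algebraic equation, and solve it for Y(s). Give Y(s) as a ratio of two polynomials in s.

Apply the Laplace transform to the equation.
The derivative rules (L{y''} = s^2 Y - s·y(0) - y'(0) and L{y'} = sY - y(0), with y(0) = 4, y'(0) = 1) turn the left side into (s^2 - s + 6)Y - (4*s - 3).
The right side is L{t^2} = 2/s^3.
So (s^2 - s + 6)Y = 2/s^3 + (4*s - 3).
Isolate Y and clear denominators.

Y(s) = (4*s^4 - 3*s^3 + 2)/(s^5 - s^4 + 6*s^3)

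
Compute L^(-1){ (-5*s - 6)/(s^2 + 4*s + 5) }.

Complete the square in the denominator: s^2 + 4*s + 5 = (s + 2)^2 + 1^2.
Split the numerator to match: -5*s - 6 = -5·(s + 2) + 4·1.
Invert each term: -5·(s + 2)/((s + 2)^2 + 1) ↔ -5e^(-2t)cos(t); 4·1/((s + 2)^2 + 1) ↔ 4e^(-2t)sin(t).

4*exp(-2*t)*sin(t) - 5*exp(-2*t)*cos(t)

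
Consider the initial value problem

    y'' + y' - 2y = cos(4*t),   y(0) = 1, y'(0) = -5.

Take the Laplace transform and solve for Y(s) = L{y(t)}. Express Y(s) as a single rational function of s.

Y(s) = (s^3 - 4*s^2 + 17*s - 64)/(s^4 + s^3 + 14*s^2 + 16*s - 32)

Laplace-transform each side.
The derivative rules (L{y''} = s^2 Y - s·y(0) - y'(0) and L{y'} = sY - y(0), with y(0) = 1, y'(0) = -5) turn the left side into (s^2 + s - 2)Y - (s - 4).
The right side is L{cos(4*t)} = s/(s^2 + 16).
So (s^2 + s - 2)Y = s/(s^2 + 16) + (s - 4).
Divide through and combine into a single rational function.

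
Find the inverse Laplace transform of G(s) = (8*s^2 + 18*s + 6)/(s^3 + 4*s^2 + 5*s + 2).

-4*t*exp(-t) + 6*exp(-t) + 2*exp(-2*t)

Factor the denominator: s^3 + 4*s^2 + 5*s + 2 = (s + 1)^2*(s + 2).
Partial fraction decomposition gives [6/(s + 1)] + [-4/(s + 1)^2] + [2/(s + 2)].
Invert each term: 6/(s + 1) ↔ 6e^(-t); -4/(s + 1)^2 ↔ -4t·e^(-t); 2/(s + 2) ↔ 2e^(-2t).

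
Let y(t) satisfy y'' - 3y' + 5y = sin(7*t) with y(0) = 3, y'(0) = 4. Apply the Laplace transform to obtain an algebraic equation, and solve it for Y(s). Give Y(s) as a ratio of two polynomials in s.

Y(s) = (3*s^3 - 5*s^2 + 147*s - 238)/(s^4 - 3*s^3 + 54*s^2 - 147*s + 245)

Transform both sides with L{·}.
Using L{y''} = s^2 Y - s·y(0) - y'(0) and L{y'} = sY - y(0), with y(0) = 3, y'(0) = 4, the left side becomes (s^2 - 3*s + 5)Y - (3*s - 5).
The right side is L{sin(7*t)} = 7/(s^2 + 49).
So (s^2 - 3*s + 5)Y = 7/(s^2 + 49) + (3*s - 5).
Divide through and combine into a single rational function.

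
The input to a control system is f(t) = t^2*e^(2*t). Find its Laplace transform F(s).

L{e^(2t)} = 1/(s - 2).
Then apply L{t^2·g(t)} = (-1)^2 d^2/ds^2[G(s)] with G(s) = 1/(s - 2):
differentiating 2 times and applying the sign gives 2/(s - 2)^3.

F(s) = 2/(s - 2)^3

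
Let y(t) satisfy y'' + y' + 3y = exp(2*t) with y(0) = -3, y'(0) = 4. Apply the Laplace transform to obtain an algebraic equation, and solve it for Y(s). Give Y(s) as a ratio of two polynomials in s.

Transform both sides with L{·}.
With L{y''} = s^2 Y - s·y(0) - y'(0) and L{y'} = sY - y(0), with y(0) = -3, y'(0) = 4: the LHS transforms to (s^2 + s + 3)Y - (-3*s + 1).
The right side is L{exp(2*t)} = 1/(s - 2).
So (s^2 + s + 3)Y = 1/(s - 2) + (-3*s + 1).
Solve for Y(s) and write it as one ratio of polynomials.

Y(s) = (-3*s^2 + 7*s - 1)/(s^3 - s^2 + s - 6)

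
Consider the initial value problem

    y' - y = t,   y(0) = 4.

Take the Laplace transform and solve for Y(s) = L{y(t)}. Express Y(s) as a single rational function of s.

Take the Laplace transform of both sides.
The derivative rules (L{y'} = sY - y(0) = sY - 4) turn the left side into (s - 1)Y - (4).
The right side is L{t} = s^(-2).
So (s - 1)Y = s^(-2) + (4).
Isolate Y and clear denominators.

Y(s) = (4*s^2 + 1)/(s^3 - s^2)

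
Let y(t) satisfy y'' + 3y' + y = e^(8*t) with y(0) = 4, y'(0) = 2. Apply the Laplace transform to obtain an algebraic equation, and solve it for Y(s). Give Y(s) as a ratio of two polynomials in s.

Laplace-transform each side.
Using L{y''} = s^2 Y - s·y(0) - y'(0) and L{y'} = sY - y(0), with y(0) = 4, y'(0) = 2, the left side becomes (s^2 + 3*s + 1)Y - (4*s + 14).
The right side is L{e^(8*t)} = 1/(s - 8).
So (s^2 + 3*s + 1)Y = 1/(s - 8) + (4*s + 14).
Divide through and combine into a single rational function.

Y(s) = (4*s^2 - 18*s - 111)/(s^3 - 5*s^2 - 23*s - 8)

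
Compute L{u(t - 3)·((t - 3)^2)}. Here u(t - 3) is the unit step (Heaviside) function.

By the second shifting theorem, L{u(t - c)·g(t - c)} = e^(-cs)·H(s) with c = 3 and H(s) = L{g(t)}.
L{t^2} = 2!/s^3 = 2/s^3.

2*exp(-3*s)/s^3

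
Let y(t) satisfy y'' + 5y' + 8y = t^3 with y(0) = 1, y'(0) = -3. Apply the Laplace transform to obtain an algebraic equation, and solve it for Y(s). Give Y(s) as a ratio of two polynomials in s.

Laplace-transform each side.
With L{y''} = s^2 Y - s·y(0) - y'(0) and L{y'} = sY - y(0), with y(0) = 1, y'(0) = -3: the LHS transforms to (s^2 + 5*s + 8)Y - (s + 2).
The right side is L{t^3} = 6/s^4.
So (s^2 + 5*s + 8)Y = 6/s^4 + (s + 2).
Divide through and combine into a single rational function.

Y(s) = (s^5 + 2*s^4 + 6)/(s^6 + 5*s^5 + 8*s^4)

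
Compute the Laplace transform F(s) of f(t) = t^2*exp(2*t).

L{e^(2t)} = 1/(s - 2).
Then apply L{t^2·g(t)} = (-1)^2 d^2/ds^2[G(s)] with G(s) = 1/(s - 2):
differentiating 2 times and applying the sign gives 2/(s - 2)^3.

F(s) = 2/(s - 2)^3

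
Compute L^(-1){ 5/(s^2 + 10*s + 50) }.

Rewrite the denominator: s^2 + 10*s + 50 = (s + 5)^2 + 25.
The form in (s + 5) signals a first-shifting-theorem factor e^(-5t).
Since L{sin(5t)} = 5/(s^2 + 25), the inverse is exp(-5*t)*sin(5*t).

exp(-5*t)*sin(5*t)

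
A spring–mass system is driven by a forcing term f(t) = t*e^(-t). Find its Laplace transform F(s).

L{e^(-t)} = 1/(s + 1).
Then apply L{t·g(t)} = -d/ds[G(s)] with G(s) = 1/(s + 1):
differentiating 1 time and applying the sign gives (s + 1)^(-2).

F(s) = (s + 1)^(-2)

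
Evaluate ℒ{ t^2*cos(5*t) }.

2*s*(s^2 - 75)/(s^2 + 25)^3

L{cos(5t)} = s/(s^2 + 25).
Then apply L{t^2·g(t)} = (-1)^2 d^2/ds^2[G(s)] with G(s) = s/(s^2 + 25):
differentiating 2 times and applying the sign gives 2*s*(s^2 - 75)/(s^2 + 25)^3.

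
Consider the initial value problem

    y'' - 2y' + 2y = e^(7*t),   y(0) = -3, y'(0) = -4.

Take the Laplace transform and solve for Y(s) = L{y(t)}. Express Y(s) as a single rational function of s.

Y(s) = (-3*s^2 + 23*s - 13)/(s^3 - 9*s^2 + 16*s - 14)

Take the Laplace transform of both sides.
The derivative rules (L{y''} = s^2 Y - s·y(0) - y'(0) and L{y'} = sY - y(0), with y(0) = -3, y'(0) = -4) turn the left side into (s^2 - 2*s + 2)Y - (-3*s + 2).
The right side is L{e^(7*t)} = 1/(s - 7).
So (s^2 - 2*s + 2)Y = 1/(s - 7) + (-3*s + 2).
Divide through and combine into a single rational function.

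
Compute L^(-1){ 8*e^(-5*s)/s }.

The factor e^(-5s) signals a time shift by c = 5 (second shifting theorem).
L{8} = 8/s, so L^-1{8/s} = 8.
Hence the inverse is u(t - 5) times that function evaluated at t - 5.

Heaviside(t - 5)*(8)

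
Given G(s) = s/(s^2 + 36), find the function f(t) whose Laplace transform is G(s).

Since L{cos(6t)} = s/(s^2 + 36), the inverse is cos(6*t).

f(t) = cos(6*t)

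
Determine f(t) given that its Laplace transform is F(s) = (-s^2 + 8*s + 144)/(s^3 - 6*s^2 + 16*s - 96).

f(t) = 3*exp(6*t) - 4*sin(4*t) - 4*cos(4*t)

Factor the denominator: s^3 - 6*s^2 + 16*s - 96 = (s - 6)*(s^2 + 16).
Partial fraction decomposition gives [3/(s - 6)] + [-4*s/(s^2 + 16)] + [-16/(s^2 + 16)].
Invert each term: 3/(s - 6) ↔ 3e^(6t); -4·s/(s^2 + 16) ↔ -4cos(4t); -4·4/(s^2 + 16) ↔ -4sin(4t).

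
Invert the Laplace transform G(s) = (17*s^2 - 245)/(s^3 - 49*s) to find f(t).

Factor the denominator: s^3 - 49*s = s*(s - 7)*(s + 7).
Partial fraction decomposition gives [5/s] + [6/(s - 7)] + [6/(s + 7)].
Invert each term: 5/(s - 0) ↔ 5e^(0t); 6/(s - 7) ↔ 6e^(7t); 6/(s + 7) ↔ 6e^(-7t).

f(t) = 6*exp(7*t) + 5 + 6*exp(-7*t)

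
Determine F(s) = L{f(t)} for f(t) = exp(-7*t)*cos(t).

L{cos(t)} = s/(s^2 + 1).
By the first shifting theorem, multiplying by e^(-7t) replaces s with s + 7.

F(s) = (s + 7)/((s + 7)^2 + 1)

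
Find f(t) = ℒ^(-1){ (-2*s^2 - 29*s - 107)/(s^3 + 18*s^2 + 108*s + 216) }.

f(t) = -5*t^2*exp(-6*t)/2 - 5*t*exp(-6*t) - 2*exp(-6*t)

Factor the denominator: s^3 + 18*s^2 + 108*s + 216 = (s + 6)^3.
Partial fraction decomposition gives [-2/(s + 6)] + [-5/(s + 6)^2] + [-5/(s + 6)^3].
Invert each term: -2/(s + 6) ↔ -2e^(-6t); -5/(s + 6)^2 ↔ -5t·e^(-6t); -5/(s + 6)^3 ↔ (-5/2)t^2·e^(-6t).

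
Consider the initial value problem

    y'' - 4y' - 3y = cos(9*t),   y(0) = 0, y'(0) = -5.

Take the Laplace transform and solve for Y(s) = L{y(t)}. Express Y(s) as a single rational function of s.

Apply the Laplace transform to the equation.
With L{y''} = s^2 Y - s·y(0) - y'(0) and L{y'} = sY - y(0), with y(0) = 0, y'(0) = -5: the LHS transforms to (s^2 - 4*s - 3)Y - (-5).
The right side is L{cos(9*t)} = s/(s^2 + 81).
So (s^2 - 4*s - 3)Y = s/(s^2 + 81) + (-5).
Isolate Y and clear denominators.

Y(s) = (-5*s^2 + s - 405)/(s^4 - 4*s^3 + 78*s^2 - 324*s - 243)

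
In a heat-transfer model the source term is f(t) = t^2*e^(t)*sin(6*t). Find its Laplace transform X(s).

X(s) = 36*(s^2 - 2*s - 11)/(s^2 - 2*s + 37)^3

L{sin(6t)} = 6/(s^2 + 36).
Multiplying by e^(t) shifts s → s - 1, so L{e^(t)*sin(6*t)} = 6/((s - 1)^2 + 36).
Then apply L{t^2·g(t)} = (-1)^2 d^2/ds^2[G(s)] with G(s) = 6/((s - 1)^2 + 36):
differentiating 2 times and applying the sign gives 36*(s^2 - 2*s - 11)/(s^2 - 2*s + 37)^3.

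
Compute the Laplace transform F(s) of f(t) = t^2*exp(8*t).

L{e^(8t)} = 1/(s - 8).
Then apply L{t^2·g(t)} = (-1)^2 d^2/ds^2[G(s)] with G(s) = 1/(s - 8):
differentiating 2 times and applying the sign gives 2/(s - 8)^3.

F(s) = 2/(s - 8)^3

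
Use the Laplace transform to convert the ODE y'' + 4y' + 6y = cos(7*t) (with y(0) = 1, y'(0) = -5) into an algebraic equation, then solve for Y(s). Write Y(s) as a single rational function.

Y(s) = (s^3 - s^2 + 50*s - 49)/(s^4 + 4*s^3 + 55*s^2 + 196*s + 294)

Transform both sides with L{·}.
With L{y''} = s^2 Y - s·y(0) - y'(0) and L{y'} = sY - y(0), with y(0) = 1, y'(0) = -5: the LHS transforms to (s^2 + 4*s + 6)Y - (s - 1).
The right side is L{cos(7*t)} = s/(s^2 + 49).
So (s^2 + 4*s + 6)Y = s/(s^2 + 49) + (s - 1).
Divide through and combine into a single rational function.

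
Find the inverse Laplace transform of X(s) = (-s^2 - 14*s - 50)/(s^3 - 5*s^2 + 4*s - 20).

Factor the denominator: s^3 - 5*s^2 + 4*s - 20 = (s - 5)*(s^2 + 4).
Partial fraction decomposition gives [-5/(s - 5)] + [4*s/(s^2 + 4)] + [6/(s^2 + 4)].
Invert each term: -5/(s - 5) ↔ -5e^(5t); 4·s/(s^2 + 4) ↔ 4cos(2t); 3·2/(s^2 + 4) ↔ 3sin(2t).

-5*exp(5*t) + 3*sin(2*t) + 4*cos(2*t)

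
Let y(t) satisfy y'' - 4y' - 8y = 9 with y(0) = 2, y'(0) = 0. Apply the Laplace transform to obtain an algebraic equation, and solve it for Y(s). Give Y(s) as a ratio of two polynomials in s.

Y(s) = (2*s^2 - 8*s + 9)/(s^3 - 4*s^2 - 8*s)

Transform both sides with L{·}.
With L{y''} = s^2 Y - s·y(0) - y'(0) and L{y'} = sY - y(0), with y(0) = 2, y'(0) = 0: the LHS transforms to (s^2 - 4*s - 8)Y - (2*s - 8).
The right side is L{9} = 9/s.
So (s^2 - 4*s - 8)Y = 9/s + (2*s - 8).
Solve for Y(s) and write it as one ratio of polynomials.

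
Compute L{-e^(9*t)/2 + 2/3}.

Apply the Laplace transform termwise.
L{2/3} = (2/3)/s; (-1/2)·[L{e^(9t)} = 1/(s - 9)].

-1/(2*(s - 9)) + 2/(3*s)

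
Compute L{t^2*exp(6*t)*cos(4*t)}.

2*(s - 6)*(s^2 - 12*s - 12)/(s^2 - 12*s + 52)^3

L{cos(4t)} = s/(s^2 + 16).
Multiplying by e^(6t) shifts s → s - 6, so L{exp(6*t)*cos(4*t)} = (s - 6)/((s - 6)^2 + 16).
Then apply L{t^2·g(t)} = (-1)^2 d^2/ds^2[H(s)] with H(s) = (s - 6)/((s - 6)^2 + 16):
differentiating 2 times and applying the sign gives 2*(s - 6)*(s^2 - 12*s - 12)/(s^2 - 12*s + 52)^3.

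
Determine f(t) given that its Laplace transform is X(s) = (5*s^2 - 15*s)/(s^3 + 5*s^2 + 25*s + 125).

Factor the denominator: s^3 + 5*s^2 + 25*s + 125 = (s + 5)*(s^2 + 25).
Partial fraction decomposition gives [4/(s + 5)] + [s/(s^2 + 25)] + [-20/(s^2 + 25)].
Invert each term: 4/(s + 5) ↔ 4e^(-5t); 1·s/(s^2 + 25) ↔ cos(5t); -4·5/(s^2 + 25) ↔ -4sin(5t).

f(t) = -4*sin(5*t) + cos(5*t) + 4*exp(-5*t)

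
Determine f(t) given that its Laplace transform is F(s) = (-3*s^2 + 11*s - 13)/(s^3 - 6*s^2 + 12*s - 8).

f(t) = -3*t^2*exp(2*t)/2 - t*exp(2*t) - 3*exp(2*t)

Factor the denominator: s^3 - 6*s^2 + 12*s - 8 = (s - 2)^3.
Partial fraction decomposition gives [-3/(s - 2)] + [-1/(s - 2)^2] + [-3/(s - 2)^3].
Invert each term: -3/(s - 2) ↔ -3e^(2t); -1/(s - 2)^2 ↔ -t·e^(2t); -3/(s - 2)^3 ↔ (-3/2)t^2·e^(2t).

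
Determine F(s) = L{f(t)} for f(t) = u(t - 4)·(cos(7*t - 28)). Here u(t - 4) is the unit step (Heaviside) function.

By the second shifting theorem, L{u(t - c)·g(t - c)} = e^(-cs)·G(s) with c = 4 and G(s) = L{g(t)}.
L{cos(7t)} = s/(s^2 + 49).

F(s) = s*exp(-4*s)/(s^2 + 49)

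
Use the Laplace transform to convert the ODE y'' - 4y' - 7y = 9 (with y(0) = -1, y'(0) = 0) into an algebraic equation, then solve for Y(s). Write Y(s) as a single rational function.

Y(s) = (-s^2 + 4*s + 9)/(s^3 - 4*s^2 - 7*s)

Take the Laplace transform of both sides.
The derivative rules (L{y''} = s^2 Y - s·y(0) - y'(0) and L{y'} = sY - y(0), with y(0) = -1, y'(0) = 0) turn the left side into (s^2 - 4*s - 7)Y - (-s + 4).
The right side is L{9} = 9/s.
So (s^2 - 4*s - 7)Y = 9/s + (-s + 4).
Solve for Y(s) and write it as one ratio of polynomials.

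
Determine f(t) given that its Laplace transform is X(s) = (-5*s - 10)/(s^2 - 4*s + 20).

f(t) = -5*exp(2*t)*sin(4*t) - 5*exp(2*t)*cos(4*t)

Complete the square in the denominator: s^2 - 4*s + 20 = (s - 2)^2 + 4^2.
Split the numerator to match: -5*s - 10 = -5·(s - 2) - 5·4.
Invert each term: -5·(s - 2)/((s - 2)^2 + 16) ↔ -5e^(2t)cos(4t); -5·4/((s - 2)^2 + 16) ↔ -5e^(2t)sin(4t).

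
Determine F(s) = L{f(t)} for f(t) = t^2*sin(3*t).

L{sin(3t)} = 3/(s^2 + 9).
Then apply L{t^2·g(t)} = (-1)^2 d^2/ds^2[G(s)] with G(s) = 3/(s^2 + 9):
differentiating 2 times and applying the sign gives 18*(s^2 - 3)/(s^2 + 9)^3.

F(s) = 18*(s^2 - 3)/(s^2 + 9)^3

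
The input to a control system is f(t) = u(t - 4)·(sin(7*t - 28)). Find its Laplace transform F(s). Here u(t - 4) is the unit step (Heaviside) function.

F(s) = 7*exp(-4*s)/(s^2 + 49)

By the second shifting theorem, L{u(t - c)·g(t - c)} = e^(-cs)·G(s) with c = 4 and G(s) = L{g(t)}.
L{sin(7t)} = 7/(s^2 + 49).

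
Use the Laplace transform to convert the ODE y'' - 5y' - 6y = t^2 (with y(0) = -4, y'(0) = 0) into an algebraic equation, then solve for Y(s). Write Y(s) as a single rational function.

Y(s) = (-4*s^4 + 20*s^3 + 2)/(s^5 - 5*s^4 - 6*s^3)

Laplace-transform each side.
With L{y''} = s^2 Y - s·y(0) - y'(0) and L{y'} = sY - y(0), with y(0) = -4, y'(0) = 0: the LHS transforms to (s^2 - 5*s - 6)Y - (-4*s + 20).
The right side is L{t^2} = 2/s^3.
So (s^2 - 5*s - 6)Y = 2/s^3 + (-4*s + 20).
Divide through and combine into a single rational function.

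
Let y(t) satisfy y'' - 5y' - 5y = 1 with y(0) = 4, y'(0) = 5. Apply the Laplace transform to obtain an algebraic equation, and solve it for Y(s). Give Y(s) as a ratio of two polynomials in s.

Y(s) = (4*s^2 - 15*s + 1)/(s^3 - 5*s^2 - 5*s)

Take the Laplace transform of both sides.
With L{y''} = s^2 Y - s·y(0) - y'(0) and L{y'} = sY - y(0), with y(0) = 4, y'(0) = 5: the LHS transforms to (s^2 - 5*s - 5)Y - (4*s - 15).
The right side is L{1} = 1/s.
So (s^2 - 5*s - 5)Y = 1/s + (4*s - 15).
Isolate Y and clear denominators.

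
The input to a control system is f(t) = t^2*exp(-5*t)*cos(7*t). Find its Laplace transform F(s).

F(s) = 2*(s + 5)*(s^2 + 10*s - 122)/(s^2 + 10*s + 74)^3

L{cos(7t)} = s/(s^2 + 49).
Multiplying by e^(-5t) shifts s → s + 5, so L{exp(-5*t)*cos(7*t)} = (s + 5)/((s + 5)^2 + 49).
Then apply L{t^2·g(t)} = (-1)^2 d^2/ds^2[G(s)] with G(s) = (s + 5)/((s + 5)^2 + 49):
differentiating 2 times and applying the sign gives 2*(s + 5)*(s^2 + 10*s - 122)/(s^2 + 10*s + 74)^3.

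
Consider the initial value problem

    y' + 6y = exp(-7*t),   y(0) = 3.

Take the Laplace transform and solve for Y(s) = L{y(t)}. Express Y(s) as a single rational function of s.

Y(s) = (3*s + 22)/(s^2 + 13*s + 42)

Transform both sides with L{·}.
With L{y'} = sY - y(0) = sY - 3: the LHS transforms to (s + 6)Y - (3).
The right side is L{exp(-7*t)} = 1/(s + 7).
So (s + 6)Y = 1/(s + 7) + (3).
Isolate Y and clear denominators.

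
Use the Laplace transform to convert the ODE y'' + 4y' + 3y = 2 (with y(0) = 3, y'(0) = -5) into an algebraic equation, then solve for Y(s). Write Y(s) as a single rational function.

Y(s) = (3*s^2 + 7*s + 2)/(s^3 + 4*s^2 + 3*s)

Take the Laplace transform of both sides.
Using L{y''} = s^2 Y - s·y(0) - y'(0) and L{y'} = sY - y(0), with y(0) = 3, y'(0) = -5, the left side becomes (s^2 + 4*s + 3)Y - (3*s + 7).
The right side is L{2} = 2/s.
So (s^2 + 4*s + 3)Y = 2/s + (3*s + 7).
Divide through and combine into a single rational function.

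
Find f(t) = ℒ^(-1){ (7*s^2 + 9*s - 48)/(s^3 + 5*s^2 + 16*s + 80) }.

f(t) = -4*sin(4*t) + 5*cos(4*t) + 2*exp(-5*t)

Factor the denominator: s^3 + 5*s^2 + 16*s + 80 = (s + 5)*(s^2 + 16).
Partial fraction decomposition gives [2/(s + 5)] + [5*s/(s^2 + 16)] + [-16/(s^2 + 16)].
Invert each term: 2/(s + 5) ↔ 2e^(-5t); 5·s/(s^2 + 16) ↔ 5cos(4t); -4·4/(s^2 + 16) ↔ -4sin(4t).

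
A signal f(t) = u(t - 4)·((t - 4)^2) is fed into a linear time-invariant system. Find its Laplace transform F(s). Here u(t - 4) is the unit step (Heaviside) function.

By the second shifting theorem, L{u(t - c)·g(t - c)} = e^(-cs)·G(s) with c = 4 and G(s) = L{g(t)}.
L{t^2} = 2!/s^3 = 2/s^3.

F(s) = 2*exp(-4*s)/s^3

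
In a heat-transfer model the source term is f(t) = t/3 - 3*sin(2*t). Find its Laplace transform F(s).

F(s) = -6/(s^2 + 4) + 1/(3*s^2)

The transform is linear, so treat each term independently.
(1/3)·[L{t} = 1!/s^2 = 1/s^2]; (-3)·[L{sin(2t)} = 2/(s^2 + 4)].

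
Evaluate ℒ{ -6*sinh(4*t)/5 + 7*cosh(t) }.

Apply the Laplace transform termwise.
(-6/5)·[L{sinh(4t)} = 4/(s^2 - 16)]; (7)·[L{cosh(t)} = s/(s^2 - 1)].

7*s/(s^2 - 1) - 24/(5*(s^2 - 16))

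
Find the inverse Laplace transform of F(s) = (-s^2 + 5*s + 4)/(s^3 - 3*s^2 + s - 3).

exp(3*t) - sin(t) - 2*cos(t)

Factor the denominator: s^3 - 3*s^2 + s - 3 = (s - 3)*(s^2 + 1).
Partial fraction decomposition gives [1/(s - 3)] + [-2*s/(s^2 + 1)] + [-1/(s^2 + 1)].
Invert each term: 1/(s - 3) ↔ e^(3t); -2·s/(s^2 + 1) ↔ -2cos(t); -1·1/(s^2 + 1) ↔ -sin(t).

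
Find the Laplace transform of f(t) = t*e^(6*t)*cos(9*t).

L{cos(9t)} = s/(s^2 + 81).
Multiplying by e^(6t) shifts s → s - 6, so L{e^(6*t)*cos(9*t)} = (s - 6)/((s - 6)^2 + 81).
Then apply L{t·g(t)} = -d/ds[G(s)] with G(s) = (s - 6)/((s - 6)^2 + 81):
differentiating 1 time and applying the sign gives (s - 15)*(s + 3)/(s^2 - 12*s + 117)^2.

(s - 15)*(s + 3)/(s^2 - 12*s + 117)^2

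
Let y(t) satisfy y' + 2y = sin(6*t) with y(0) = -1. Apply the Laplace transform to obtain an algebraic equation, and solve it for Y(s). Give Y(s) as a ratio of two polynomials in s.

Apply the Laplace transform to the equation.
The derivative rules (L{y'} = sY - y(0) = sY - (-1)) turn the left side into (s + 2)Y - (-1).
The right side is L{sin(6*t)} = 6/(s^2 + 36).
So (s + 2)Y = 6/(s^2 + 36) + (-1).
Isolate Y and clear denominators.

Y(s) = (-s^2 - 30)/(s^3 + 2*s^2 + 36*s + 72)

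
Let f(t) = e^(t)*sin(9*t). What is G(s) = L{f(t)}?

L{sin(9t)} = 9/(s^2 + 81).
By the first shifting theorem, multiplying by e^(t) replaces s with s - 1.

G(s) = 9/((s - 1)^2 + 81)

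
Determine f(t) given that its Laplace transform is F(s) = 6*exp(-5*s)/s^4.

The factor e^(-5s) signals a time shift by c = 5 (second shifting theorem).
L{t^3} = 3!/s^4 = 6/s^4, so L^-1{6/s^4} = t^3.
Hence the inverse is u(t - 5) times that function evaluated at t - 5.

f(t) = Heaviside(t - 5)*((t - 5)^3)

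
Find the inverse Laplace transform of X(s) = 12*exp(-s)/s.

Heaviside(t - 1)*(12)

The factor e^(-s) signals a time shift by c = 1 (second shifting theorem).
L{12} = 12/s, so L^-1{12/s} = 12.
Hence the inverse is u(t - 1) times that function evaluated at t - 1.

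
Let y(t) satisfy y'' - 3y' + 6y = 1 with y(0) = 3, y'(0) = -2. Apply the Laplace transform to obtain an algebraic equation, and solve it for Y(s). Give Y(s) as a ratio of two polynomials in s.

Transform both sides with L{·}.
Using L{y''} = s^2 Y - s·y(0) - y'(0) and L{y'} = sY - y(0), with y(0) = 3, y'(0) = -2, the left side becomes (s^2 - 3*s + 6)Y - (3*s - 11).
The right side is L{1} = 1/s.
So (s^2 - 3*s + 6)Y = 1/s + (3*s - 11).
Divide through and combine into a single rational function.

Y(s) = (3*s^2 - 11*s + 1)/(s^3 - 3*s^2 + 6*s)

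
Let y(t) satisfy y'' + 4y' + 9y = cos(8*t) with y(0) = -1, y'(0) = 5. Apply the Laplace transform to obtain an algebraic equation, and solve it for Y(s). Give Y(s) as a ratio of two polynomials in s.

Laplace-transform each side.
With L{y''} = s^2 Y - s·y(0) - y'(0) and L{y'} = sY - y(0), with y(0) = -1, y'(0) = 5: the LHS transforms to (s^2 + 4*s + 9)Y - (-s + 1).
The right side is L{cos(8*t)} = s/(s^2 + 64).
So (s^2 + 4*s + 9)Y = s/(s^2 + 64) + (-s + 1).
Divide through and combine into a single rational function.

Y(s) = (-s^3 + s^2 - 63*s + 64)/(s^4 + 4*s^3 + 73*s^2 + 256*s + 576)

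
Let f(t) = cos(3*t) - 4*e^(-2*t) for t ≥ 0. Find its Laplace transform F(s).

By linearity of the Laplace transform, transform each term separately.
(-4)·[L{e^(-2t)} = 1/(s + 2)]; L{cos(3t)} = s/(s^2 + 9).

F(s) = s/(s^2 + 9) - 4/(s + 2)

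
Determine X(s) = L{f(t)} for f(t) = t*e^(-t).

X(s) = (s + 1)^(-2)

L{e^(-t)} = 1/(s + 1).
Then apply L{t·g(t)} = -d/ds[G(s)] with G(s) = 1/(s + 1):
differentiating 1 time and applying the sign gives (s + 1)^(-2).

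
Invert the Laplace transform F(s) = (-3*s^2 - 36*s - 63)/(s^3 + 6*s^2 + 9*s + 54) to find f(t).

Factor the denominator: s^3 + 6*s^2 + 9*s + 54 = (s + 6)*(s^2 + 9).
Partial fraction decomposition gives [1/(s + 6)] + [-4*s/(s^2 + 9)] + [-12/(s^2 + 9)].
Invert each term: 1/(s + 6) ↔ e^(-6t); -4·s/(s^2 + 9) ↔ -4cos(3t); -4·3/(s^2 + 9) ↔ -4sin(3t).

f(t) = -4*sin(3*t) - 4*cos(3*t) + exp(-6*t)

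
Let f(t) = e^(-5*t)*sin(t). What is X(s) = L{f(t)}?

X(s) = 1/((s + 5)^2 + 1)

L{sin(t)} = 1/(s^2 + 1).
By the first shifting theorem, multiplying by e^(-5t) replaces s with s + 5.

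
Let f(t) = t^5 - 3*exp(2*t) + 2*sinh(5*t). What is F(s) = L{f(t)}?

F(s) = 10/(s^2 - 25) - 3/(s - 2) + 120/s^6

The transform is linear, so treat each term independently.
(-3)·[L{e^(2t)} = 1/(s - 2)]; L{t^5} = 5!/s^6 = 120/s^6; (2)·[L{sinh(5t)} = 5/(s^2 - 25)].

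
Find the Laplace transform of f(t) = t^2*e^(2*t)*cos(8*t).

2*(s - 2)*(s^2 - 4*s - 188)/(s^2 - 4*s + 68)^3

L{cos(8t)} = s/(s^2 + 64).
Multiplying by e^(2t) shifts s → s - 2, so L{e^(2*t)*cos(8*t)} = (s - 2)/((s - 2)^2 + 64).
Then apply L{t^2·g(t)} = (-1)^2 d^2/ds^2[G(s)] with G(s) = (s - 2)/((s - 2)^2 + 64):
differentiating 2 times and applying the sign gives 2*(s - 2)*(s^2 - 4*s - 188)/(s^2 - 4*s + 68)^3.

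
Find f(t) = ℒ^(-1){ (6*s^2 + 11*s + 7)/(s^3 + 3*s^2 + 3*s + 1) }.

f(t) = t^2*exp(-t) - t*exp(-t) + 6*exp(-t)

Factor the denominator: s^3 + 3*s^2 + 3*s + 1 = (s + 1)^3.
Partial fraction decomposition gives [6/(s + 1)] + [-1/(s + 1)^2] + [2/(s + 1)^3].
Invert each term: 6/(s + 1) ↔ 6e^(-t); -1/(s + 1)^2 ↔ -t·e^(-t); 2/(s + 1)^3 ↔ (1)t^2·e^(-t).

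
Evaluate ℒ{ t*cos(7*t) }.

L{cos(7t)} = s/(s^2 + 49).
Then apply L{t·g(t)} = -d/ds[H(s)] with H(s) = s/(s^2 + 49):
differentiating 1 time and applying the sign gives (s - 7)*(s + 7)/(s^2 + 49)^2.

(s - 7)*(s + 7)/(s^2 + 49)^2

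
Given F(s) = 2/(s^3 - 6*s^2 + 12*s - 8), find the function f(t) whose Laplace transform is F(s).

f(t) = t^2*exp(2*t)

Rewrite the denominator: s^3 - 6*s^2 + 12*s - 8 = (s - 2)^3.
The form in (s - 2) signals a first-shifting-theorem factor e^(2t).
Since L{t^2} = 2!/s^3 = 2/s^3, the inverse is t^2*exp(2*t).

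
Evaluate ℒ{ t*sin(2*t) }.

L{sin(2t)} = 2/(s^2 + 4).
Then apply L{t·g(t)} = -d/ds[H(s)] with H(s) = 2/(s^2 + 4):
differentiating 1 time and applying the sign gives 4*s/(s^2 + 4)^2.

4*s/(s^2 + 4)^2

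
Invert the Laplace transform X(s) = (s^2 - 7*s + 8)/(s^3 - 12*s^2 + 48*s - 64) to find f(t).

f(t) = -2*t^2*exp(4*t) + t*exp(4*t) + exp(4*t)

Factor the denominator: s^3 - 12*s^2 + 48*s - 64 = (s - 4)^3.
Partial fraction decomposition gives [1/(s - 4)] + [(s - 4)^(-2)] + [-4/(s - 4)^3].
Invert each term: 1/(s - 4) ↔ e^(4t); 1/(s - 4)^2 ↔ t·e^(4t); -4/(s - 4)^3 ↔ (-2)t^2·e^(4t).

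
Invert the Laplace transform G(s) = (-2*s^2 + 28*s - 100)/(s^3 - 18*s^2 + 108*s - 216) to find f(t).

f(t) = -2*t^2*exp(6*t) + 4*t*exp(6*t) - 2*exp(6*t)

Factor the denominator: s^3 - 18*s^2 + 108*s - 216 = (s - 6)^3.
Partial fraction decomposition gives [-2/(s - 6)] + [4/(s - 6)^2] + [-4/(s - 6)^3].
Invert each term: -2/(s - 6) ↔ -2e^(6t); 4/(s - 6)^2 ↔ 4t·e^(6t); -4/(s - 6)^3 ↔ (-2)t^2·e^(6t).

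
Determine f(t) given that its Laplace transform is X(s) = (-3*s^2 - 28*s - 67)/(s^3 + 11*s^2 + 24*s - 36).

Factor the denominator: s^3 + 11*s^2 + 24*s - 36 = (s - 1)*(s + 6)^2.
Partial fraction decomposition gives [-1/(s + 6)] + [(s + 6)^(-2)] + [-2/(s - 1)].
Invert each term: -1/(s + 6) ↔ -e^(-6t); 1/(s + 6)^2 ↔ t·e^(-6t); -2/(s - 1) ↔ -2e^(t).

f(t) = t*exp(-6*t) - 2*exp(t) - exp(-6*t)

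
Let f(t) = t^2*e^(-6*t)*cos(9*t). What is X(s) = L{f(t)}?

X(s) = 2*(s + 6)*(s^2 + 12*s - 207)/(s^2 + 12*s + 117)^3

L{cos(9t)} = s/(s^2 + 81).
Multiplying by e^(-6t) shifts s → s + 6, so L{e^(-6*t)*cos(9*t)} = (s + 6)/((s + 6)^2 + 81).
Then apply L{t^2·g(t)} = (-1)^2 d^2/ds^2[G(s)] with G(s) = (s + 6)/((s + 6)^2 + 81):
differentiating 2 times and applying the sign gives 2*(s + 6)*(s^2 + 12*s - 207)/(s^2 + 12*s + 117)^3.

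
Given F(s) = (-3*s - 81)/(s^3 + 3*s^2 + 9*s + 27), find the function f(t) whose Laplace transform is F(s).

Factor the denominator: s^3 + 3*s^2 + 9*s + 27 = (s + 3)*(s^2 + 9).
Partial fraction decomposition gives [-4/(s + 3)] + [4*s/(s^2 + 9)] + [-15/(s^2 + 9)].
Invert each term: -4/(s + 3) ↔ -4e^(-3t); 4·s/(s^2 + 9) ↔ 4cos(3t); -5·3/(s^2 + 9) ↔ -5sin(3t).

f(t) = -5*sin(3*t) + 4*cos(3*t) - 4*exp(-3*t)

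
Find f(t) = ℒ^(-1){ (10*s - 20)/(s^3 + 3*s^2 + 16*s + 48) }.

f(t) = sin(4*t) + 2*cos(4*t) - 2*exp(-3*t)

Factor the denominator: s^3 + 3*s^2 + 16*s + 48 = (s + 3)*(s^2 + 16).
Partial fraction decomposition gives [-2/(s + 3)] + [2*s/(s^2 + 16)] + [4/(s^2 + 16)].
Invert each term: -2/(s + 3) ↔ -2e^(-3t); 2·s/(s^2 + 16) ↔ 2cos(4t); 1·4/(s^2 + 16) ↔ sin(4t).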